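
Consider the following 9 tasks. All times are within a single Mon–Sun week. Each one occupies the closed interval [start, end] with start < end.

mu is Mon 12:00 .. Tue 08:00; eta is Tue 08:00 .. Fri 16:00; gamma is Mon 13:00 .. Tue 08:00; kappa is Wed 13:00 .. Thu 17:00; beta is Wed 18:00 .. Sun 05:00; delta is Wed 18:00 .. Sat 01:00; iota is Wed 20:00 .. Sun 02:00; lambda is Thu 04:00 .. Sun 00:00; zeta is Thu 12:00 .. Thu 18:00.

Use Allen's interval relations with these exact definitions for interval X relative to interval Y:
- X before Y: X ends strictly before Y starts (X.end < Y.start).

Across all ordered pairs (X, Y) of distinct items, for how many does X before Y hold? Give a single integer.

12

Checking all 72 ordered pairs for relation 'before'; matching pairs in alphabetical order:
(gamma, beta): gamma before beta ✓
(gamma, delta): gamma before delta ✓
(gamma, iota): gamma before iota ✓
(gamma, kappa): gamma before kappa ✓
(gamma, lambda): gamma before lambda ✓
(gamma, zeta): gamma before zeta ✓
(mu, beta): mu before beta ✓
(mu, delta): mu before delta ✓
(mu, iota): mu before iota ✓
(mu, kappa): mu before kappa ✓
(mu, lambda): mu before lambda ✓
(mu, zeta): mu before zeta ✓
Count: 12.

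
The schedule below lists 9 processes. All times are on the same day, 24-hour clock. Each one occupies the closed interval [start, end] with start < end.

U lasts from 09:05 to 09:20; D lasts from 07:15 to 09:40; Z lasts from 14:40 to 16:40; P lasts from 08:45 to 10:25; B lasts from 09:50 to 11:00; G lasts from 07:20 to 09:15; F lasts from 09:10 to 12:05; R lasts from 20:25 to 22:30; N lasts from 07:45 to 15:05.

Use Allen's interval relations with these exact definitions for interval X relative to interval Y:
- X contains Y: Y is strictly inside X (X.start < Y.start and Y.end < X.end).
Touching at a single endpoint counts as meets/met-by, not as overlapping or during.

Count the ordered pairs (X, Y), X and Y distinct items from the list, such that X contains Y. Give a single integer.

Checking all 72 ordered pairs for relation 'contains'; matching pairs in alphabetical order:
(D, G): D contains G ✓
(D, U): D contains U ✓
(F, B): F contains B ✓
(N, B): N contains B ✓
(N, F): N contains F ✓
(N, P): N contains P ✓
(N, U): N contains U ✓
(P, U): P contains U ✓
Count: 8.

8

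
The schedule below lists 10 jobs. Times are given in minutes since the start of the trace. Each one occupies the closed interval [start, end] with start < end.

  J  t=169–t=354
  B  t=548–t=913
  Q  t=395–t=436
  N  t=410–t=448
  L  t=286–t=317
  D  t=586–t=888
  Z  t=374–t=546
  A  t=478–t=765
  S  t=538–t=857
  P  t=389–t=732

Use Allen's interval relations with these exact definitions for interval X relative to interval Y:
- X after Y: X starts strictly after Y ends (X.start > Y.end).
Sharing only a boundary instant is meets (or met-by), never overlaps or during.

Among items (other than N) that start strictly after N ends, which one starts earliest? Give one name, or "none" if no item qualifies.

Target N = [t=410, t=448].
A [t=478, t=765] → after → candidate.
B [t=548, t=913] → after → candidate.
D [t=586, t=888] → after → candidate.
J [t=169, t=354] → before → excluded.
L [t=286, t=317] → before → excluded.
P [t=389, t=732] → contains → excluded.
Q [t=395, t=436] → overlaps → excluded.
S [t=538, t=857] → after → candidate.
Z [t=374, t=546] → contains → excluded.
Among candidates, earliest start is t=478 → A.

A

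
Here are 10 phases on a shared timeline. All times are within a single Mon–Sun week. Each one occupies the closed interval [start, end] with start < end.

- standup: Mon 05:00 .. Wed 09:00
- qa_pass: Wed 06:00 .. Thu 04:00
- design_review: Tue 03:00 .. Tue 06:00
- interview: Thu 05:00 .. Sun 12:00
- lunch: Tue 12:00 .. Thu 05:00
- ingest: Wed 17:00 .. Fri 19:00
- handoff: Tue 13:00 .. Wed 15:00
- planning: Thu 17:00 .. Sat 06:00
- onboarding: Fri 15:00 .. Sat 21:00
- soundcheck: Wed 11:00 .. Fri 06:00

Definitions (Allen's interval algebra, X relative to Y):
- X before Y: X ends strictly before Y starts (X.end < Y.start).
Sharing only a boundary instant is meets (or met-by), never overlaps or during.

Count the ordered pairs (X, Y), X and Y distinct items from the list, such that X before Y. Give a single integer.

23

Checking all 90 ordered pairs for relation 'before'; matching pairs in alphabetical order:
(design_review, handoff): design_review before handoff ✓
(design_review, ingest): design_review before ingest ✓
(design_review, interview): design_review before interview ✓
(design_review, lunch): design_review before lunch ✓
(design_review, onboarding): design_review before onboarding ✓
(design_review, planning): design_review before planning ✓
(design_review, qa_pass): design_review before qa_pass ✓
(design_review, soundcheck): design_review before soundcheck ✓
(handoff, ingest): handoff before ingest ✓
(handoff, interview): handoff before interview ✓
(handoff, onboarding): handoff before onboarding ✓
(handoff, planning): handoff before planning ✓
(lunch, onboarding): lunch before onboarding ✓
(lunch, planning): lunch before planning ✓
(qa_pass, interview): qa_pass before interview ✓
(qa_pass, onboarding): qa_pass before onboarding ✓
(qa_pass, planning): qa_pass before planning ✓
(soundcheck, onboarding): soundcheck before onboarding ✓
(standup, ingest): standup before ingest ✓
(standup, interview): standup before interview ✓
(standup, onboarding): standup before onboarding ✓
(standup, planning): standup before planning ✓
(standup, soundcheck): standup before soundcheck ✓
Count: 23.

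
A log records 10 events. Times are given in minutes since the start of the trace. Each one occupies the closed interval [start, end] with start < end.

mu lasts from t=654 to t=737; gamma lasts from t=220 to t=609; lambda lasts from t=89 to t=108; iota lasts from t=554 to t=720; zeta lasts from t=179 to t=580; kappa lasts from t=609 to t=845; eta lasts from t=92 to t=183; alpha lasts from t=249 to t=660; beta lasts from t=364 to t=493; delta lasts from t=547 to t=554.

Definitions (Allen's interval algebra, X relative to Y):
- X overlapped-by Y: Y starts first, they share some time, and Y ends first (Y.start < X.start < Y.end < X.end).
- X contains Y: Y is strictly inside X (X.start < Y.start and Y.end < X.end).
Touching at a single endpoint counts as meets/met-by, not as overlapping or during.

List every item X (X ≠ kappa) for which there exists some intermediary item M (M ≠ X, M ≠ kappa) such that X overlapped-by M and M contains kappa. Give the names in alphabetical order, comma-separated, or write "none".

Target kappa = [t=609, t=845].
Intermediaries M with M contains kappa: none.
Union: none.

none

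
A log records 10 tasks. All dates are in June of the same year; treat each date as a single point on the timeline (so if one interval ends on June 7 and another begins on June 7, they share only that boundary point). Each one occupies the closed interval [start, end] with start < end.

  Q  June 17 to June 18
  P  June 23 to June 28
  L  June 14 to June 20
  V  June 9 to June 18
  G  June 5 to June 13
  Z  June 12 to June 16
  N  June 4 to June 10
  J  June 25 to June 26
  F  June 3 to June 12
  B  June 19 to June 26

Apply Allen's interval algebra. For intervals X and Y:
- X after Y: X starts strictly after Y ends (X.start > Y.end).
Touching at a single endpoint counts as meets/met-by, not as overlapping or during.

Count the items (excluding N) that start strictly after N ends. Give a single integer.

Target N = [June 4, June 10].
B [June 19, June 26] → after → counts.
F [June 3, June 12] → contains → no.
G [June 5, June 13] → overlapped-by → no.
J [June 25, June 26] → after → counts.
L [June 14, June 20] → after → counts.
P [June 23, June 28] → after → counts.
Q [June 17, June 18] → after → counts.
V [June 9, June 18] → overlapped-by → no.
Z [June 12, June 16] → after → counts.
Total: 6.

6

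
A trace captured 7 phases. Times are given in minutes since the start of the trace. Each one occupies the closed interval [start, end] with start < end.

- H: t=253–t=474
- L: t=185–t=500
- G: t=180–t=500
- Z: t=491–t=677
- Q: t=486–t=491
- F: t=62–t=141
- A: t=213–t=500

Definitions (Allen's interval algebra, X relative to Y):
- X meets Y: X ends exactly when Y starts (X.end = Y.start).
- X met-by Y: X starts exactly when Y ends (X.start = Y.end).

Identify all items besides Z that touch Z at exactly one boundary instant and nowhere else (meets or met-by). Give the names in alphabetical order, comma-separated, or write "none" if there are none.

Q

Target Z = [t=491, t=677].
A [t=213, t=500] → overlaps → no.
F [t=62, t=141] → before → no.
G [t=180, t=500] → overlaps → no.
H [t=253, t=474] → before → no.
L [t=185, t=500] → overlaps → no.
Q [t=486, t=491] → meets → yes.
Result: Q.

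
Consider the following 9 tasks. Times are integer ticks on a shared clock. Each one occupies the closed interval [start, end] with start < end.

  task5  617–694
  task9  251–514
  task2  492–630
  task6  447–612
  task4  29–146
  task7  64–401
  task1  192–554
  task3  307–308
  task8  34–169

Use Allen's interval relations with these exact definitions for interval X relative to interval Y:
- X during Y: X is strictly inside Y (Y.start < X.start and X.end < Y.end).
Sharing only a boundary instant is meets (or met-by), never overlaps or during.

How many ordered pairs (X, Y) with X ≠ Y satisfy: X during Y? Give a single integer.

4

Checking all 72 ordered pairs for relation 'during'; matching pairs in alphabetical order:
(task3, task1): task3 during task1 ✓
(task3, task7): task3 during task7 ✓
(task3, task9): task3 during task9 ✓
(task9, task1): task9 during task1 ✓
Count: 4.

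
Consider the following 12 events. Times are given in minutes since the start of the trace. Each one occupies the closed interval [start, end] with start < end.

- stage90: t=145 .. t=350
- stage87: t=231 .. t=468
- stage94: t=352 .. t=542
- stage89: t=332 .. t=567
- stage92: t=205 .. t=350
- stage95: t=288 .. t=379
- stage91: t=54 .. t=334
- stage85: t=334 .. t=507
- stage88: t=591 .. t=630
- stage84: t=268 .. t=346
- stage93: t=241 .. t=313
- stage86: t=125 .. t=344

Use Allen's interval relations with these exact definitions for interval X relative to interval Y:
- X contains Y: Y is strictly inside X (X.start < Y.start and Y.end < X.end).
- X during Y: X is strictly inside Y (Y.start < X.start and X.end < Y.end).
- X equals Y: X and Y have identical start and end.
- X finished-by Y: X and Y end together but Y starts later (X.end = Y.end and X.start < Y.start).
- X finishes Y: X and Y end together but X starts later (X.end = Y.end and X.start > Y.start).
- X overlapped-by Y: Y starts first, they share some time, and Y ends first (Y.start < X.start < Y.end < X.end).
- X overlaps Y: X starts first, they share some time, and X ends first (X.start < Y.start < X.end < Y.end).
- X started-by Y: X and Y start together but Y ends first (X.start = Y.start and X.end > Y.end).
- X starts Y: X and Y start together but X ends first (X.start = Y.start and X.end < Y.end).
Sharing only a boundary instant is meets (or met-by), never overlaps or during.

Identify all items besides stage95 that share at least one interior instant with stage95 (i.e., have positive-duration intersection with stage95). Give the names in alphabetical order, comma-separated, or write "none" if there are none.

Target stage95 = [t=288, t=379].
stage84 [t=268, t=346] → overlaps → yes.
stage85 [t=334, t=507] → overlapped-by → yes.
stage86 [t=125, t=344] → overlaps → yes.
stage87 [t=231, t=468] → contains → yes.
stage88 [t=591, t=630] → after → no.
stage89 [t=332, t=567] → overlapped-by → yes.
stage90 [t=145, t=350] → overlaps → yes.
stage91 [t=54, t=334] → overlaps → yes.
stage92 [t=205, t=350] → overlaps → yes.
stage93 [t=241, t=313] → overlaps → yes.
stage94 [t=352, t=542] → overlapped-by → yes.
Result: stage84, stage85, stage86, stage87, stage89, stage90, stage91, stage92, stage93, stage94.

stage84, stage85, stage86, stage87, stage89, stage90, stage91, stage92, stage93, stage94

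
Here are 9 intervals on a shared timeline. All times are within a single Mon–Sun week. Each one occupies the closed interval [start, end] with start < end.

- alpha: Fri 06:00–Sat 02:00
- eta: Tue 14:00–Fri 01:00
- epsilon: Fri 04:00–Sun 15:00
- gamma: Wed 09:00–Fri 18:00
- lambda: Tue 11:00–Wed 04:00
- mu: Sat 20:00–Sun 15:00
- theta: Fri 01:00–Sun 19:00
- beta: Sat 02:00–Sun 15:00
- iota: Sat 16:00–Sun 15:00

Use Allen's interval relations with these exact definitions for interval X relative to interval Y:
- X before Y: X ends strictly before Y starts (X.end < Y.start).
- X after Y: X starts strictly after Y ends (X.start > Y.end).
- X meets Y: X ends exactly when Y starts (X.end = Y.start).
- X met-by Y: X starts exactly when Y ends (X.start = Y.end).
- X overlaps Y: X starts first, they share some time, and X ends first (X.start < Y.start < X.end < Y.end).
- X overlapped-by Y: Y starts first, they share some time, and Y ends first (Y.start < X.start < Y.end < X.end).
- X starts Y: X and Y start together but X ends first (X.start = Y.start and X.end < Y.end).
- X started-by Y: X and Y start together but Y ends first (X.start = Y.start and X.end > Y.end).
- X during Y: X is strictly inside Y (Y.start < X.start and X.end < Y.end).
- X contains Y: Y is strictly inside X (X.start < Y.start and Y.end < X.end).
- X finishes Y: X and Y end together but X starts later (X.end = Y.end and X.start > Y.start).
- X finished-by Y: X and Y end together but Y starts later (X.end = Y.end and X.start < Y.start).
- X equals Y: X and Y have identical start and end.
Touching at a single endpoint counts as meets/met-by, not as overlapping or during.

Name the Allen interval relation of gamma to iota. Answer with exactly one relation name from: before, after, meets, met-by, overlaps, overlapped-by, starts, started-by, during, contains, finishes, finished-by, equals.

gamma = [Wed 09:00, Fri 18:00]; iota = [Sat 16:00, Sun 15:00].
Compare endpoints: gamma.start < iota.start, gamma.start < iota.end, gamma.end < iota.start, gamma.end < iota.end.
That pattern is 'before'.

before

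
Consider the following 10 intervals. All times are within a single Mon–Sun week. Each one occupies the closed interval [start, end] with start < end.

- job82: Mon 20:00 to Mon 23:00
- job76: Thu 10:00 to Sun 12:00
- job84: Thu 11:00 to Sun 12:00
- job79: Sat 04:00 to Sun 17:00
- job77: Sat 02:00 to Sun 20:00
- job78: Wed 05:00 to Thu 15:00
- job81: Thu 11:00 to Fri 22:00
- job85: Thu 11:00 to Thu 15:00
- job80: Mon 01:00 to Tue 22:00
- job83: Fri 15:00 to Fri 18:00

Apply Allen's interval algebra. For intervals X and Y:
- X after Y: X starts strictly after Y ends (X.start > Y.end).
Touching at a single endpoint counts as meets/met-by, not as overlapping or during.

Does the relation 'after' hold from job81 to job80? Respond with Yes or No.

Yes

job81 = [Thu 11:00, Fri 22:00], job80 = [Mon 01:00, Tue 22:00].
Actual relation of job81 to job80: after.
Asked whether 'after' holds → Yes.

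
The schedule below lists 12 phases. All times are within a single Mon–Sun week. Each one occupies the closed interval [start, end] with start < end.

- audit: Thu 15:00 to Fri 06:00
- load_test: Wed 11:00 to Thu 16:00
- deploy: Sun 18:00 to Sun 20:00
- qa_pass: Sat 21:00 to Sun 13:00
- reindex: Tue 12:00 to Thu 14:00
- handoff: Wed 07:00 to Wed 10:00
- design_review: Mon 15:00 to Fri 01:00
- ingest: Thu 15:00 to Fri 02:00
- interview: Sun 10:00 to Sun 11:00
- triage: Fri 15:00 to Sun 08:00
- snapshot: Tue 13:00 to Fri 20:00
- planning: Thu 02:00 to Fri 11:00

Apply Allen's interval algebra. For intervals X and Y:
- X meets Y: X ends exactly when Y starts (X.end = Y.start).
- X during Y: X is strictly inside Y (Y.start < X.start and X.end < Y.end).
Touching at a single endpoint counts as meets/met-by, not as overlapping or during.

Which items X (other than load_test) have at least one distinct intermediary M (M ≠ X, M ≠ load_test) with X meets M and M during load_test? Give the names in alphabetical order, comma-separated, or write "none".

Target load_test = [Wed 11:00, Thu 16:00].
Intermediaries M with M during load_test: none.
Union: none.

none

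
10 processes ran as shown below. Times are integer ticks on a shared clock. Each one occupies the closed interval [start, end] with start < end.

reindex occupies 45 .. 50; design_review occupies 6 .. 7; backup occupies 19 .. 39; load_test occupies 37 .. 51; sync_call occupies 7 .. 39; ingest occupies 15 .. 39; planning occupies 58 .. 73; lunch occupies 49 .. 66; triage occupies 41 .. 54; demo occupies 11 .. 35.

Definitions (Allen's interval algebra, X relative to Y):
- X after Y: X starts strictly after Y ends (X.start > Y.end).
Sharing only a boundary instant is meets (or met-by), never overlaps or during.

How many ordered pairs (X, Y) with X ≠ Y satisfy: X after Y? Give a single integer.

Checking all 90 ordered pairs for relation 'after'; matching pairs in alphabetical order:
(backup, design_review): backup after design_review ✓
(demo, design_review): demo after design_review ✓
(ingest, design_review): ingest after design_review ✓
(load_test, demo): load_test after demo ✓
(load_test, design_review): load_test after design_review ✓
(lunch, backup): lunch after backup ✓
(lunch, demo): lunch after demo ✓
(lunch, design_review): lunch after design_review ✓
(lunch, ingest): lunch after ingest ✓
(lunch, sync_call): lunch after sync_call ✓
(planning, backup): planning after backup ✓
(planning, demo): planning after demo ✓
(planning, design_review): planning after design_review ✓
(planning, ingest): planning after ingest ✓
(planning, load_test): planning after load_test ✓
(planning, reindex): planning after reindex ✓
(planning, sync_call): planning after sync_call ✓
(planning, triage): planning after triage ✓
(reindex, backup): reindex after backup ✓
(reindex, demo): reindex after demo ✓
(reindex, design_review): reindex after design_review ✓
(reindex, ingest): reindex after ingest ✓
(reindex, sync_call): reindex after sync_call ✓
(triage, backup): triage after backup ✓
... plus 4 further pairs not listed.
Count: 28.

28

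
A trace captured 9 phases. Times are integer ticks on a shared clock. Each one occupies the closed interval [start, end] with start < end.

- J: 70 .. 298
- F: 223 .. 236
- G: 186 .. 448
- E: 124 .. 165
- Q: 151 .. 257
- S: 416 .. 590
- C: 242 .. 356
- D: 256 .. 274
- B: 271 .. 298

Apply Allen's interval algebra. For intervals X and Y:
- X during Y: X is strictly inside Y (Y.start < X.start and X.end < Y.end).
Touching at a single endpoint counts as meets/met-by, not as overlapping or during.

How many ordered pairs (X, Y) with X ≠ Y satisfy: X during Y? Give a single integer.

11

Checking all 72 ordered pairs for relation 'during'; matching pairs in alphabetical order:
(B, C): B during C ✓
(B, G): B during G ✓
(C, G): C during G ✓
(D, C): D during C ✓
(D, G): D during G ✓
(D, J): D during J ✓
(E, J): E during J ✓
(F, G): F during G ✓
(F, J): F during J ✓
(F, Q): F during Q ✓
(Q, J): Q during J ✓
Count: 11.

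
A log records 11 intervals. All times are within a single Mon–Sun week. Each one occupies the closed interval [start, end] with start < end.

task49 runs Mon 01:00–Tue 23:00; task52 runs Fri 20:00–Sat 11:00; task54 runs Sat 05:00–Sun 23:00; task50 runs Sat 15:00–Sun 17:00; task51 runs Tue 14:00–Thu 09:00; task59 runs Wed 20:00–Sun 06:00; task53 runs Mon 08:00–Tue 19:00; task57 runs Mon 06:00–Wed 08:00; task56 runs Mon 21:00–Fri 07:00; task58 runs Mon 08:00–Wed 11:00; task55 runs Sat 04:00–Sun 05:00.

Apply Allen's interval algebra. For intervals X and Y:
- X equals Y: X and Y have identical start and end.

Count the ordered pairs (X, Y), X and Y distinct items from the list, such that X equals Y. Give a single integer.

Checking all 110 ordered pairs for relation 'equals'; matching pairs in alphabetical order:
No pair satisfies it.
Count: 0.

0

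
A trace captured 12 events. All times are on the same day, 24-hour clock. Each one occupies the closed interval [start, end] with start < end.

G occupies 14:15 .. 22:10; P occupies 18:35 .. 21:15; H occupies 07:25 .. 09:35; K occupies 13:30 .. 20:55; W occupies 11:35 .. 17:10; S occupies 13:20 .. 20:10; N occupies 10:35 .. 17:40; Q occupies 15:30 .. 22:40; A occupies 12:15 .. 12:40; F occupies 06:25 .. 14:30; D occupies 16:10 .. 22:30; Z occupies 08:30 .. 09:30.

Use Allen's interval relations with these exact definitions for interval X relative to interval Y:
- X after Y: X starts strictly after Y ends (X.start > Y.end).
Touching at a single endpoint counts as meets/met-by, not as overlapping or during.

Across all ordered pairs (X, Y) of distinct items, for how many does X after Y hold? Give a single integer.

29

Checking all 132 ordered pairs for relation 'after'; matching pairs in alphabetical order:
(A, H): A after H ✓
(A, Z): A after Z ✓
(D, A): D after A ✓
(D, F): D after F ✓
(D, H): D after H ✓
(D, Z): D after Z ✓
(G, A): G after A ✓
(G, H): G after H ✓
(G, Z): G after Z ✓
(K, A): K after A ✓
(K, H): K after H ✓
(K, Z): K after Z ✓
(N, H): N after H ✓
(N, Z): N after Z ✓
(P, A): P after A ✓
(P, F): P after F ✓
(P, H): P after H ✓
(P, N): P after N ✓
(P, W): P after W ✓
(P, Z): P after Z ✓
(Q, A): Q after A ✓
(Q, F): Q after F ✓
(Q, H): Q after H ✓
(Q, Z): Q after Z ✓
... plus 5 further pairs not listed.
Count: 29.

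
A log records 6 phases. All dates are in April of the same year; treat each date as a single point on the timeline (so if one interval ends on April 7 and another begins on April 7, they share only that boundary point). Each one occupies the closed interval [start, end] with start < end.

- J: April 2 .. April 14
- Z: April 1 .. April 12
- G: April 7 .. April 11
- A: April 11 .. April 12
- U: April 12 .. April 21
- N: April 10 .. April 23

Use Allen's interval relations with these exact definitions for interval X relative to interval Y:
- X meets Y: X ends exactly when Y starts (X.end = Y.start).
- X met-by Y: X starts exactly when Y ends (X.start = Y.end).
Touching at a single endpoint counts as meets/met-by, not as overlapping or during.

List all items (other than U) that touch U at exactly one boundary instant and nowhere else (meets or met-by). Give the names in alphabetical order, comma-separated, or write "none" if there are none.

A, Z

Target U = [April 12, April 21].
A [April 11, April 12] → meets → yes.
G [April 7, April 11] → before → no.
J [April 2, April 14] → overlaps → no.
N [April 10, April 23] → contains → no.
Z [April 1, April 12] → meets → yes.
Result: A, Z.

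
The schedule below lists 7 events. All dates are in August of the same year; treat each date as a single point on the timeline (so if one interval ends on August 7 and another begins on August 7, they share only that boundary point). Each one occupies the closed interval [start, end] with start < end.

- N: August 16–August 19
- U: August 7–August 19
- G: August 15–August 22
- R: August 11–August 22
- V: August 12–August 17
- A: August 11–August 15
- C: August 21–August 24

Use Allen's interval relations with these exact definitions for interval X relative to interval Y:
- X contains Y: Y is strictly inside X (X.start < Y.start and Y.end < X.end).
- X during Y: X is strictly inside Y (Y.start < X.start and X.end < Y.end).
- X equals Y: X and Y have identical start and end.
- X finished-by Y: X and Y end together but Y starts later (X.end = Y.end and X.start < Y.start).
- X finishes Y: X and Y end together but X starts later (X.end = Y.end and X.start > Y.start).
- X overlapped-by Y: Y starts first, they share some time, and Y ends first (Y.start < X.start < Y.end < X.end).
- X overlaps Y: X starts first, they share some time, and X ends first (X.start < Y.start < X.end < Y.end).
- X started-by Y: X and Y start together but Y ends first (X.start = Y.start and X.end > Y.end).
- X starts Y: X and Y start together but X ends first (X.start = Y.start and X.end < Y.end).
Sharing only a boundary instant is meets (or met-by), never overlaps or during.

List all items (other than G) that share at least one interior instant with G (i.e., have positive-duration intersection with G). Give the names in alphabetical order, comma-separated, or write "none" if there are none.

C, N, R, U, V

Target G = [August 15, August 22].
A [August 11, August 15] → meets → no.
C [August 21, August 24] → overlapped-by → yes.
N [August 16, August 19] → during → yes.
R [August 11, August 22] → finished-by → yes.
U [August 7, August 19] → overlaps → yes.
V [August 12, August 17] → overlaps → yes.
Result: C, N, R, U, V.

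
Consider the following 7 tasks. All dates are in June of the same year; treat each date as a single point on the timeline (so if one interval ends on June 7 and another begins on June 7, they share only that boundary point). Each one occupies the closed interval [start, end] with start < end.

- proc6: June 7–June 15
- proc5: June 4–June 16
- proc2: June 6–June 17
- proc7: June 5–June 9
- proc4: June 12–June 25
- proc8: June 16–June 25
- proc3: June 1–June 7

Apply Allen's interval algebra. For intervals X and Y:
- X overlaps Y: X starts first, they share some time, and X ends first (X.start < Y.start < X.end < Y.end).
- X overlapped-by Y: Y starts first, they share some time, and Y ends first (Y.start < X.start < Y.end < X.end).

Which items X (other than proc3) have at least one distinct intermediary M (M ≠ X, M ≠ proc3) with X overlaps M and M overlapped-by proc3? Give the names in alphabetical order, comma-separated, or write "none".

Target proc3 = [June 1, June 7].
Intermediaries M with M overlapped-by proc3: proc2, proc5, proc7.
Via proc2 — items with X overlaps proc2: proc5, proc7.
Via proc5 — items with X overlaps proc5: none.
Via proc7 — items with X overlaps proc7: none.
Union: proc5, proc7.

proc5, proc7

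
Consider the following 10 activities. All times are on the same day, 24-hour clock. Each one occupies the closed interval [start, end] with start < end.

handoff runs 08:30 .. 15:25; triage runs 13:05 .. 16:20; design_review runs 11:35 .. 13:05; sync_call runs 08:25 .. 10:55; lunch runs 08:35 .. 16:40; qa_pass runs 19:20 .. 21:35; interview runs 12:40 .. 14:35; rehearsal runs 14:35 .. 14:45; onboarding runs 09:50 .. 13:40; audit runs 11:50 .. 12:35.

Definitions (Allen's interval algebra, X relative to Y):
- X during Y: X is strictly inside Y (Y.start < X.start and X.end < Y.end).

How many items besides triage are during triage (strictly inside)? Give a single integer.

Target triage = [13:05, 16:20].
audit [11:50, 12:35] → before → no.
design_review [11:35, 13:05] → meets → no.
handoff [08:30, 15:25] → overlaps → no.
interview [12:40, 14:35] → overlaps → no.
lunch [08:35, 16:40] → contains → no.
onboarding [09:50, 13:40] → overlaps → no.
qa_pass [19:20, 21:35] → after → no.
rehearsal [14:35, 14:45] → during → counts.
sync_call [08:25, 10:55] → before → no.
Total: 1.

1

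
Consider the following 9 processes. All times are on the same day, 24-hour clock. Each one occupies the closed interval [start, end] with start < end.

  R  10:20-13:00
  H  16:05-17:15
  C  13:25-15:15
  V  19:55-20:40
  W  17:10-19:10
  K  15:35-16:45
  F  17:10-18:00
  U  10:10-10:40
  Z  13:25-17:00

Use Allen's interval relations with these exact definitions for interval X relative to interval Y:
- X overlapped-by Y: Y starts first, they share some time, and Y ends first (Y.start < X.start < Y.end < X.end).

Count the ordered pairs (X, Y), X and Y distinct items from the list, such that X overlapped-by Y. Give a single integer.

5

Checking all 72 ordered pairs for relation 'overlapped-by'; matching pairs in alphabetical order:
(F, H): F overlapped-by H ✓
(H, K): H overlapped-by K ✓
(H, Z): H overlapped-by Z ✓
(R, U): R overlapped-by U ✓
(W, H): W overlapped-by H ✓
Count: 5.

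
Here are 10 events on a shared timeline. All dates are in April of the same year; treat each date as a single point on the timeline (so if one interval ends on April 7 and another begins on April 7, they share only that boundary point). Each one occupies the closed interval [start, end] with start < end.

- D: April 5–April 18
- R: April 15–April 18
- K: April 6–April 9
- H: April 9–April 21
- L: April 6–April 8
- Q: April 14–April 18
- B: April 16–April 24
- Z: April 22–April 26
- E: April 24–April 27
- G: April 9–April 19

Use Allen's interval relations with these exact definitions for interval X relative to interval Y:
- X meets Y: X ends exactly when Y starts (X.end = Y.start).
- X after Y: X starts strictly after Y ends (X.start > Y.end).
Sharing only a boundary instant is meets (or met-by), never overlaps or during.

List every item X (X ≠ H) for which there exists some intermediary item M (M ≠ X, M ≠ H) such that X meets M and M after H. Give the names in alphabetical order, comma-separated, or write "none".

B

Target H = [April 9, April 21].
Intermediaries M with M after H: E, Z.
Via E — items with X meets E: B.
Via Z — items with X meets Z: none.
Union: B.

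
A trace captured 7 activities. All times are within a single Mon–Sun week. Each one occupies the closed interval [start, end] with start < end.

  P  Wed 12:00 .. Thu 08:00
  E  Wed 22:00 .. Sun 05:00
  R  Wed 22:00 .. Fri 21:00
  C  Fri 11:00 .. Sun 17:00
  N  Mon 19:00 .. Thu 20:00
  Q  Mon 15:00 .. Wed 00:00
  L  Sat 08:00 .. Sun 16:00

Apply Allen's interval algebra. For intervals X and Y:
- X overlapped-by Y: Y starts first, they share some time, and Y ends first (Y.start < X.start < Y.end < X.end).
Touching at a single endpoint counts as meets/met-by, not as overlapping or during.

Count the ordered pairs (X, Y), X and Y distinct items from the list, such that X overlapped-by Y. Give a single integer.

Checking all 42 ordered pairs for relation 'overlapped-by'; matching pairs in alphabetical order:
(C, E): C overlapped-by E ✓
(C, R): C overlapped-by R ✓
(E, N): E overlapped-by N ✓
(E, P): E overlapped-by P ✓
(L, E): L overlapped-by E ✓
(N, Q): N overlapped-by Q ✓
(R, N): R overlapped-by N ✓
(R, P): R overlapped-by P ✓
Count: 8.

8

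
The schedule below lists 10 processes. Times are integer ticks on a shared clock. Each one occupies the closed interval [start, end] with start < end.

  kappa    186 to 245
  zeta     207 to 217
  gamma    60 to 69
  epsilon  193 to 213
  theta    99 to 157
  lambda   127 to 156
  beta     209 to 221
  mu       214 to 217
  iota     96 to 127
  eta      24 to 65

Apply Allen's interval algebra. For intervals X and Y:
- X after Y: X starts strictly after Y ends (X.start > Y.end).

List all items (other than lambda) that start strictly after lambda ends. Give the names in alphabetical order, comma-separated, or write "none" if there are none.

beta, epsilon, kappa, mu, zeta

Target lambda = [127, 156].
beta [209, 221] → after → yes.
epsilon [193, 213] → after → yes.
eta [24, 65] → before → no.
gamma [60, 69] → before → no.
iota [96, 127] → meets → no.
kappa [186, 245] → after → yes.
mu [214, 217] → after → yes.
theta [99, 157] → contains → no.
zeta [207, 217] → after → yes.
Result: beta, epsilon, kappa, mu, zeta.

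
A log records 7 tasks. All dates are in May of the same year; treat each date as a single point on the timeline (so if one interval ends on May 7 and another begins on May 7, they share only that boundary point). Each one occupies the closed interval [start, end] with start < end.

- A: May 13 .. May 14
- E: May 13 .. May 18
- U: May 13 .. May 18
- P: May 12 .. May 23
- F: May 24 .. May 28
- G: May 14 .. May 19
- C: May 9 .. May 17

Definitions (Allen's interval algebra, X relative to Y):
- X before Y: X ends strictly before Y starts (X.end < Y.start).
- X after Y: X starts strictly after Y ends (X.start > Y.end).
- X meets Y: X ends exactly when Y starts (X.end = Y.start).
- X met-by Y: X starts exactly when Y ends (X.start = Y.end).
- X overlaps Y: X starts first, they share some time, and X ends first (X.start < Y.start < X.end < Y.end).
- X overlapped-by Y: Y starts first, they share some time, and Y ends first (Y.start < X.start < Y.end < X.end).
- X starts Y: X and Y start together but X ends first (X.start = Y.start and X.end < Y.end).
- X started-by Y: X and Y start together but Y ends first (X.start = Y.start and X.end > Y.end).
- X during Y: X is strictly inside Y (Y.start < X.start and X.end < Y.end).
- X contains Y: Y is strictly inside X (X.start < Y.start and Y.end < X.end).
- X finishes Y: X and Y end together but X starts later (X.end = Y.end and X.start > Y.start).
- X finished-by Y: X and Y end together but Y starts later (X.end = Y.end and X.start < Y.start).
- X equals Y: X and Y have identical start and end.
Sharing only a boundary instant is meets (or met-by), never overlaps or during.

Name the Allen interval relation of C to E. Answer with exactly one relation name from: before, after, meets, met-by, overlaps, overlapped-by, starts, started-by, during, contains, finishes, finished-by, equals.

C = [May 9, May 17]; E = [May 13, May 18].
Compare endpoints: C.start < E.start, C.start < E.end, C.end > E.start, C.end < E.end.
That pattern is 'overlaps'.

overlaps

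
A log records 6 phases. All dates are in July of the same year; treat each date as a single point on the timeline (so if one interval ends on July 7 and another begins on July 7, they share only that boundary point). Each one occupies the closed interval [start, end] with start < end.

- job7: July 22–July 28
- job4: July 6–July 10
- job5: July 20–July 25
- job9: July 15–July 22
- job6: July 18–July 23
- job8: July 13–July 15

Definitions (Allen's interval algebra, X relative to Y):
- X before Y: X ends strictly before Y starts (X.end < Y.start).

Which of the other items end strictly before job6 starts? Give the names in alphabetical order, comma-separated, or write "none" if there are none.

Target job6 = [July 18, July 23].
job4 [July 6, July 10] → before → yes.
job5 [July 20, July 25] → overlapped-by → no.
job7 [July 22, July 28] → overlapped-by → no.
job8 [July 13, July 15] → before → yes.
job9 [July 15, July 22] → overlaps → no.
Result: job4, job8.

job4, job8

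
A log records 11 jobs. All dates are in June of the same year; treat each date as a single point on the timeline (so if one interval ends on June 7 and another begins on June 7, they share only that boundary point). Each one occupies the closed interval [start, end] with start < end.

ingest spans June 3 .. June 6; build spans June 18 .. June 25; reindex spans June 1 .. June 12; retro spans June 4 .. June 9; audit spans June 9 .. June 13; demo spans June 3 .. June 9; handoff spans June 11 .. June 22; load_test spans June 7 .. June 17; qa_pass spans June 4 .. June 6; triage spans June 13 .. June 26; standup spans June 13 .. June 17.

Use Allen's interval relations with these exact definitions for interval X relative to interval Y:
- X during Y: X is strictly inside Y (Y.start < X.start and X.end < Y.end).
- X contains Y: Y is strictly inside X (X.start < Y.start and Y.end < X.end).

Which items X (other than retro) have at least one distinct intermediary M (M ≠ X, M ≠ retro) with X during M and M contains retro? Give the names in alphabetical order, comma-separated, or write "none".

demo, ingest, qa_pass

Target retro = [June 4, June 9].
Intermediaries M with M contains retro: reindex.
Via reindex — items with X during reindex: demo, ingest, qa_pass.
Union: demo, ingest, qa_pass.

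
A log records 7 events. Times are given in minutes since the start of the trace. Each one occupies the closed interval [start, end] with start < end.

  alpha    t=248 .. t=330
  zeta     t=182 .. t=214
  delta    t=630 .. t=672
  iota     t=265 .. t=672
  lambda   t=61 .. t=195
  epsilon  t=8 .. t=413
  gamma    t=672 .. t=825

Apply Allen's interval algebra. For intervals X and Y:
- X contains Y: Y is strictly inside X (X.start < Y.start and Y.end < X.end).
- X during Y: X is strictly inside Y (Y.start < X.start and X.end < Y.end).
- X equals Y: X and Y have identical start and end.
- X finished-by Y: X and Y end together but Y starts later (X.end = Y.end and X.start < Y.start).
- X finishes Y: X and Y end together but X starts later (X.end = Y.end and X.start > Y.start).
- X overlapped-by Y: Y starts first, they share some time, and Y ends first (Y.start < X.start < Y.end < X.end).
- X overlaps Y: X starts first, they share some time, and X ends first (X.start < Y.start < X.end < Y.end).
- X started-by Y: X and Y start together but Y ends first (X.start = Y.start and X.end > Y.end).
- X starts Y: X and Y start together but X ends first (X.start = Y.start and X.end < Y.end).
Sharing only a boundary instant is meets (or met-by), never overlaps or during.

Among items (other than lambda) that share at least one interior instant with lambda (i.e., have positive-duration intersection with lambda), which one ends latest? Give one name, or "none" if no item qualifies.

Target lambda = [t=61, t=195].
alpha [t=248, t=330] → after → excluded.
delta [t=630, t=672] → after → excluded.
epsilon [t=8, t=413] → contains → candidate.
gamma [t=672, t=825] → after → excluded.
iota [t=265, t=672] → after → excluded.
zeta [t=182, t=214] → overlapped-by → candidate.
Among candidates, latest end is t=413 → epsilon.

epsilon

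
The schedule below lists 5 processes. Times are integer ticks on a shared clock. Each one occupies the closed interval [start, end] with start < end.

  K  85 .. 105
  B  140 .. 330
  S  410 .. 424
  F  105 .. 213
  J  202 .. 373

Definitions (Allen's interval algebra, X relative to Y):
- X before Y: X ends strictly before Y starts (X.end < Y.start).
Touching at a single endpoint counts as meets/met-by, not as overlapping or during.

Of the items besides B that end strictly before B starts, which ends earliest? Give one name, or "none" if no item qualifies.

K

Target B = [140, 330].
F [105, 213] → overlaps → excluded.
J [202, 373] → overlapped-by → excluded.
K [85, 105] → before → candidate.
S [410, 424] → after → excluded.
Among candidates, earliest end is 105 → K.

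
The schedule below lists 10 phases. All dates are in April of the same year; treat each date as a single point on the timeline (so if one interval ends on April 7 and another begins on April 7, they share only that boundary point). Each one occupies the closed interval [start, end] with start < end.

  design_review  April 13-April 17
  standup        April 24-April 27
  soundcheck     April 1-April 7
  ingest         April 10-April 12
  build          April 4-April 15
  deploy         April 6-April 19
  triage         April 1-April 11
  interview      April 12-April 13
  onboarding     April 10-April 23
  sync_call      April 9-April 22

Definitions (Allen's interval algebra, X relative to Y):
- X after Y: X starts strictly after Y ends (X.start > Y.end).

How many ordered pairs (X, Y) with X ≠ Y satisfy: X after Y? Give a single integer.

Checking all 90 ordered pairs for relation 'after'; matching pairs in alphabetical order:
(design_review, ingest): design_review after ingest ✓
(design_review, soundcheck): design_review after soundcheck ✓
(design_review, triage): design_review after triage ✓
(ingest, soundcheck): ingest after soundcheck ✓
(interview, soundcheck): interview after soundcheck ✓
(interview, triage): interview after triage ✓
(onboarding, soundcheck): onboarding after soundcheck ✓
(standup, build): standup after build ✓
(standup, deploy): standup after deploy ✓
(standup, design_review): standup after design_review ✓
(standup, ingest): standup after ingest ✓
(standup, interview): standup after interview ✓
(standup, onboarding): standup after onboarding ✓
(standup, soundcheck): standup after soundcheck ✓
(standup, sync_call): standup after sync_call ✓
(standup, triage): standup after triage ✓
(sync_call, soundcheck): sync_call after soundcheck ✓
Count: 17.

17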